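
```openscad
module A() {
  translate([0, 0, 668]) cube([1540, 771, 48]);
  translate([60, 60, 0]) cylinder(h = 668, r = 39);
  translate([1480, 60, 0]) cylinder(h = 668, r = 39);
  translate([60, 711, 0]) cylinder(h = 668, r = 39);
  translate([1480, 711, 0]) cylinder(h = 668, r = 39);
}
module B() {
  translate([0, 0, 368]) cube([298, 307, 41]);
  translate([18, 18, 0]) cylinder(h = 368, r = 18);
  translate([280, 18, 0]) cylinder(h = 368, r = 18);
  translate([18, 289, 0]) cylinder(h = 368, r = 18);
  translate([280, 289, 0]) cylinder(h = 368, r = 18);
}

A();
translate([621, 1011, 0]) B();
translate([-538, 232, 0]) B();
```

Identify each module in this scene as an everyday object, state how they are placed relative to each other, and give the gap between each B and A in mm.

Each stool's nearest face is 240 mm from the table's bounding box.

A is a table. B is a stool. Two stools sit around the table at the +y, −x sides. The gap between each stool and the table is 240 mm.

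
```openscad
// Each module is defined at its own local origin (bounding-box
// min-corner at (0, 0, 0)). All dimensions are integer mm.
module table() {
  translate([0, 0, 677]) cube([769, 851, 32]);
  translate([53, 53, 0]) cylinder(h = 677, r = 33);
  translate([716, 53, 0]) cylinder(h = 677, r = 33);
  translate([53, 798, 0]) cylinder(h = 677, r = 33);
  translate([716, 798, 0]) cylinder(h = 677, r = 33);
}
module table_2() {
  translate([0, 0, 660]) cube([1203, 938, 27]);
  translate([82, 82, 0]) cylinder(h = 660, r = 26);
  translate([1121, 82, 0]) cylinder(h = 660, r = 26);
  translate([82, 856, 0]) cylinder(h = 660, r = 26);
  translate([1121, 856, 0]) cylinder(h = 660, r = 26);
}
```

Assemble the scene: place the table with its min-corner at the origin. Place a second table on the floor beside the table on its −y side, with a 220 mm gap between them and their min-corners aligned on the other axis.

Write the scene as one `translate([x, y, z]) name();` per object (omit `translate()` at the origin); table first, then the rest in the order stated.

table();
translate([0, -1158, 0]) table_2();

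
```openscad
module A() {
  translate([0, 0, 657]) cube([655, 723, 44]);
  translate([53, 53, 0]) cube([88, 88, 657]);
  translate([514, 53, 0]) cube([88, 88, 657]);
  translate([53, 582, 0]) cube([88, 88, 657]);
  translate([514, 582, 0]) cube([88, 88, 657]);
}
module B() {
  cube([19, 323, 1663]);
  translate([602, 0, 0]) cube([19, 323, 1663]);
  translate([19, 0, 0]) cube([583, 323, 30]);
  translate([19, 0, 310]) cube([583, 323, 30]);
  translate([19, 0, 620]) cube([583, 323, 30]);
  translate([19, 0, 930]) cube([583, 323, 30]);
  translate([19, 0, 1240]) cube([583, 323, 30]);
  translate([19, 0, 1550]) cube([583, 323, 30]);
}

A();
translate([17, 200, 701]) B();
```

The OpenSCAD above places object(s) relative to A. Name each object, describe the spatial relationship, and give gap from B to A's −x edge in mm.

A is a table. B is a bookshelf. The bookshelf is on top of the table, centred. The gap from the bookshelf to the table's −x edge is 17 mm.

The bookshelf's min-x is at 17; the table's min-x is 0; gap = 17 mm.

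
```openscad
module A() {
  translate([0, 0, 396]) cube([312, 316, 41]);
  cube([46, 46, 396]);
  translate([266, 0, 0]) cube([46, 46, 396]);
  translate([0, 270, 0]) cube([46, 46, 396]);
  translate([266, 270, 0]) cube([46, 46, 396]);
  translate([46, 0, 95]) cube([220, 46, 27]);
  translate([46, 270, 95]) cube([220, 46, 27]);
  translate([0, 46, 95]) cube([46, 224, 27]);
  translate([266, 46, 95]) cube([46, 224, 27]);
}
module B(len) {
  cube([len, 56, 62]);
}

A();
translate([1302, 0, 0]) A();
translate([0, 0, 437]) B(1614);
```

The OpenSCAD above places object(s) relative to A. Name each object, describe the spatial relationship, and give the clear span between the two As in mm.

Second stool starts at x = 1302; first ends at x = 312; clear span = 1302 − 312 = 990 mm.

A is a stool. B is a beam. A beam spans the tops of two stools. The clear span between the two stools is 990 mm.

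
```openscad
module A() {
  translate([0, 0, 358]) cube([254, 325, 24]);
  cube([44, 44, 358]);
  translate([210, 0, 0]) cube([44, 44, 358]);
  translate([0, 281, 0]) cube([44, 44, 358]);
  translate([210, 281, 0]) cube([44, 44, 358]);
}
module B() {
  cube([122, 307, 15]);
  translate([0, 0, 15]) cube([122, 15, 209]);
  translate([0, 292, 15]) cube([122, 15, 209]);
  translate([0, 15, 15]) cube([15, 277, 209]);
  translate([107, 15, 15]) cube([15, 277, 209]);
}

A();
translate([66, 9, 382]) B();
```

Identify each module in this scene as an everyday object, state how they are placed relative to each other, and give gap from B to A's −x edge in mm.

The open box's min-x is at 66; the stool's min-x is 0; gap = 66 mm.

A is a stool. B is an open box. The open box is on top of the stool, centred. The gap from the open box to the stool's −x edge is 66 mm.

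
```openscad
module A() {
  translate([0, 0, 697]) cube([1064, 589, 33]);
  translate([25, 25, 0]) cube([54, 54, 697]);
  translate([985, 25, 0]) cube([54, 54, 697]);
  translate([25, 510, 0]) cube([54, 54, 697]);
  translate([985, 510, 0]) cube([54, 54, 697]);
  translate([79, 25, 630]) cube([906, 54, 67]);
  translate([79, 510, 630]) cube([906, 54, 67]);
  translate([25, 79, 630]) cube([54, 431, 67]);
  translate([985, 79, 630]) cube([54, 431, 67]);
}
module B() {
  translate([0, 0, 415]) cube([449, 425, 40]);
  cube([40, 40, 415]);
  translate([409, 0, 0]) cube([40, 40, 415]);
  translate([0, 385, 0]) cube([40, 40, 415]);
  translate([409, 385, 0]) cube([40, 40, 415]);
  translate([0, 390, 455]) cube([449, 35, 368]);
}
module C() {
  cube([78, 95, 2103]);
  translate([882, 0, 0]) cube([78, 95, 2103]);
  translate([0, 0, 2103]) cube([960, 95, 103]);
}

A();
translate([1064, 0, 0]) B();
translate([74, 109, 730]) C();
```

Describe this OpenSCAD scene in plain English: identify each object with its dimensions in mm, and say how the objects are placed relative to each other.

A is a table with a 1064×589 mm rectangular top, 33 mm thick, top surface at z = 730 mm, supported by four 54×54 mm square legs, each inset 25 mm from the nearest pair of top edges, running from the floor. Four apron rails, 54 mm thick and 67 mm tall, run between adjacent legs with their top edges flush with the underside of the top and their outer faces flush with the legs' outer faces.

B is a chair: 449×425 mm seat, 40 mm thick, top at z = 455 mm, on four 40 mm square corner legs flush with the seat edges. A 35 mm thick backrest slab spans the full seat width, extending 368 mm above the seat top, its back face flush with the seat's +y edge.

C is a rectangular door frame: two vertical jambs of 78×95 mm section, 2103 mm tall, with a clear opening 804 mm wide between their inner faces. A header 103 mm tall and 95 mm deep lies on top of the jambs and spans the full outside width.

The chair is against the table's +x side, with their −y faces flush. The door frame is on top of the table.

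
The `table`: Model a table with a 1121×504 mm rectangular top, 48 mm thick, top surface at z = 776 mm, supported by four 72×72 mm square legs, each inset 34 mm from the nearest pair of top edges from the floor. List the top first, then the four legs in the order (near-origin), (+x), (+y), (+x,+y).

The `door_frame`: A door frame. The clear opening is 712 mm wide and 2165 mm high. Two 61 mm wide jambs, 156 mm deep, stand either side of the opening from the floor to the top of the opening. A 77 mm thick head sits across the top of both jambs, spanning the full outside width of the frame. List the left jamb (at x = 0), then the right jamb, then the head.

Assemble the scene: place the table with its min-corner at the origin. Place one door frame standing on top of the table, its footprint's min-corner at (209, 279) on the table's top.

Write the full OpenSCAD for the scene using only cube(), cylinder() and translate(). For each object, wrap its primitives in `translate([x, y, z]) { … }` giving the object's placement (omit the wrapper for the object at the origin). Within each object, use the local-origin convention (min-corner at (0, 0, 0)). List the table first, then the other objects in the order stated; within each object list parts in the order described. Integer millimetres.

translate([0, 0, 728]) cube([1121, 504, 48]);
translate([34, 34, 0]) cube([72, 72, 728]);
translate([1015, 34, 0]) cube([72, 72, 728]);
translate([34, 398, 0]) cube([72, 72, 728]);
translate([1015, 398, 0]) cube([72, 72, 728]);
translate([209, 279, 776]) {
  cube([61, 156, 2165]);
  translate([773, 0, 0]) cube([61, 156, 2165]);
  translate([0, 0, 2165]) cube([834, 156, 77]);
}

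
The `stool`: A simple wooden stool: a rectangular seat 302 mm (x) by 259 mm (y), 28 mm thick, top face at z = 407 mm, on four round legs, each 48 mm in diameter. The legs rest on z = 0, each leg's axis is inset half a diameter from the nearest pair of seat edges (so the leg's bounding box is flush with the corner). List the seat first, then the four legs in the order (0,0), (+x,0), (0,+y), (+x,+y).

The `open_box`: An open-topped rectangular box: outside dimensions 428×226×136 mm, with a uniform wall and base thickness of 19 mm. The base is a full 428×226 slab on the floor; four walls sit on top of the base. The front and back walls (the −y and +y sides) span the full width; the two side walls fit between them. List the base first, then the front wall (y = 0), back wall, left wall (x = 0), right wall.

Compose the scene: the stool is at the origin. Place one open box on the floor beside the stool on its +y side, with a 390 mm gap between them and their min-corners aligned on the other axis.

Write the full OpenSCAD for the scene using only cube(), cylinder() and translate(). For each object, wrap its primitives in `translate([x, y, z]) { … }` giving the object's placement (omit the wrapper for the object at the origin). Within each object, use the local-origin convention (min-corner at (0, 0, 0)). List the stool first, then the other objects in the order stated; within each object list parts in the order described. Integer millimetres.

translate([0, 0, 379]) cube([302, 259, 28]);
translate([24, 24, 0]) cylinder(h = 379, r = 24);
translate([278, 24, 0]) cylinder(h = 379, r = 24);
translate([24, 235, 0]) cylinder(h = 379, r = 24);
translate([278, 235, 0]) cylinder(h = 379, r = 24);
translate([0, 649, 0]) {
  cube([428, 226, 19]);
  translate([0, 0, 19]) cube([428, 19, 117]);
  translate([0, 207, 19]) cube([428, 19, 117]);
  translate([0, 19, 19]) cube([19, 188, 117]);
  translate([409, 19, 19]) cube([19, 188, 117]);
}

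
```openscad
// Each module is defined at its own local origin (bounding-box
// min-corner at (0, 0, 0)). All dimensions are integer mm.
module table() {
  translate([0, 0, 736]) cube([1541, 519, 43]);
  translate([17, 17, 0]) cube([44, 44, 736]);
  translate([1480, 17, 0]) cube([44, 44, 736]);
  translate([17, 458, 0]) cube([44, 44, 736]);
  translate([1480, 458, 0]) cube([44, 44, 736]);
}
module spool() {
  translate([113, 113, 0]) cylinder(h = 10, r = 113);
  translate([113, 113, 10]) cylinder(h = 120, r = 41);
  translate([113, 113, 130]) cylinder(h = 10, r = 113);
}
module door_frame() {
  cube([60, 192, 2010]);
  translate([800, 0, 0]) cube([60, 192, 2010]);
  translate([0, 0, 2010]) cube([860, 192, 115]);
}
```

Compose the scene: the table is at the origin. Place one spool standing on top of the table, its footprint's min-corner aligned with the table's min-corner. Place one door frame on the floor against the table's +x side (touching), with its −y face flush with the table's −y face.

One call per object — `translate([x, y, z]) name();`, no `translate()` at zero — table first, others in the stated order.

table();
translate([0, 0, 779]) spool();
translate([1541, 0, 0]) door_frame();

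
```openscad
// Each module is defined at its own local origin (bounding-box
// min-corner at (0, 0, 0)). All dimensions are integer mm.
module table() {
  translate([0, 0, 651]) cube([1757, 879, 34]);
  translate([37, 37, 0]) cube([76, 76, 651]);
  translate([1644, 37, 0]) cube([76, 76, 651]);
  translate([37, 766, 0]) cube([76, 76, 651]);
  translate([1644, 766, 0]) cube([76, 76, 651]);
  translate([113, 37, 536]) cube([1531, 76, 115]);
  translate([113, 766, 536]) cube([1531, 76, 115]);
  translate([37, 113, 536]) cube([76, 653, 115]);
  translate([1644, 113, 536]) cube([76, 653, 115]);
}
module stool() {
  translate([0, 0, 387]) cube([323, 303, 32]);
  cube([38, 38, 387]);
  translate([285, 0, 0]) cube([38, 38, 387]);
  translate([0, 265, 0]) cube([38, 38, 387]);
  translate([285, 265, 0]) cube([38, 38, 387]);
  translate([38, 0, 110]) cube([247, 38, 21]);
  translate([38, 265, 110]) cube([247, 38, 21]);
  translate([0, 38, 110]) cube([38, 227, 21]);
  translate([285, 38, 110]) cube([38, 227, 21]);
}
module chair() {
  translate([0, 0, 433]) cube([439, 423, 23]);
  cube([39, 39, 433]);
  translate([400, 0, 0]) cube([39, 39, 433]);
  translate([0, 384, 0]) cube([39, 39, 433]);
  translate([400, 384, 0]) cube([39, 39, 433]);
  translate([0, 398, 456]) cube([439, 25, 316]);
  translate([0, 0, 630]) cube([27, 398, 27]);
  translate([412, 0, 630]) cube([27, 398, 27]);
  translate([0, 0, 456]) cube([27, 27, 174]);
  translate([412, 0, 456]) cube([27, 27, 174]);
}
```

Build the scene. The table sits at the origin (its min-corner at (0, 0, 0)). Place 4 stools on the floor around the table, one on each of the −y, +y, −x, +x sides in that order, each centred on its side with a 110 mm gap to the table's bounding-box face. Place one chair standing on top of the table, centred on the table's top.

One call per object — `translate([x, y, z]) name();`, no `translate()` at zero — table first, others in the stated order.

table();
translate([717, -413, 0]) stool();
translate([717, 989, 0]) stool();
translate([-433, 288, 0]) stool();
translate([1867, 288, 0]) stool();
translate([659, 228, 685]) chair();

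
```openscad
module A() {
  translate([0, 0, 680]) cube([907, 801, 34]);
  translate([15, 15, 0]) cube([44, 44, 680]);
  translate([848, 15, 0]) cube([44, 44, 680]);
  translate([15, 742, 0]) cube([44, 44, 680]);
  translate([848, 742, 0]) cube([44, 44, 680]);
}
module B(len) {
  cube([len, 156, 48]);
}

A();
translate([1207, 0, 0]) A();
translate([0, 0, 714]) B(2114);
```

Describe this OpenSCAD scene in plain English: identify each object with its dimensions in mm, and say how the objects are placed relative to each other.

A is a table with a 907×801 mm rectangular top, 34 mm thick, top surface at z = 714 mm, supported by four 44×44 mm square legs, each inset 15 mm from the nearest pair of top edges, running from the floor.

B is a rectangular beam 2114 mm long (x), 156 mm deep (y), 48 mm thick (z).

The beam spans the tops of two tables placed 300 mm apart, resting at z = 714 mm.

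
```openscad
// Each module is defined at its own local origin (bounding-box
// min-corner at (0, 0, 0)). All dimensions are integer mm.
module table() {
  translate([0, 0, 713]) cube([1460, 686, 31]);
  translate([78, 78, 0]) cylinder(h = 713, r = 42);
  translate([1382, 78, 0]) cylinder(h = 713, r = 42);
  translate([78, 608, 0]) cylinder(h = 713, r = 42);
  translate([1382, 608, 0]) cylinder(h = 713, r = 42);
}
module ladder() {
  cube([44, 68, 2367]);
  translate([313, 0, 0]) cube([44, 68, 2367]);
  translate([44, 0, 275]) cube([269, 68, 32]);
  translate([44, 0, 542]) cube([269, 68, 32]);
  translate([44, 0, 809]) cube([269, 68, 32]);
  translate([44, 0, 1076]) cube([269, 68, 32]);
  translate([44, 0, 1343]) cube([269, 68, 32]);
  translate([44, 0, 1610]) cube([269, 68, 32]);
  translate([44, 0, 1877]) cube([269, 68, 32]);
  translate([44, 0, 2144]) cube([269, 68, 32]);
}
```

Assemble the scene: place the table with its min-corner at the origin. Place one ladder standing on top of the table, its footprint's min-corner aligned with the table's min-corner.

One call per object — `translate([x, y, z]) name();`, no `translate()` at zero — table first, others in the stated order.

table();
translate([0, 0, 744]) ladder();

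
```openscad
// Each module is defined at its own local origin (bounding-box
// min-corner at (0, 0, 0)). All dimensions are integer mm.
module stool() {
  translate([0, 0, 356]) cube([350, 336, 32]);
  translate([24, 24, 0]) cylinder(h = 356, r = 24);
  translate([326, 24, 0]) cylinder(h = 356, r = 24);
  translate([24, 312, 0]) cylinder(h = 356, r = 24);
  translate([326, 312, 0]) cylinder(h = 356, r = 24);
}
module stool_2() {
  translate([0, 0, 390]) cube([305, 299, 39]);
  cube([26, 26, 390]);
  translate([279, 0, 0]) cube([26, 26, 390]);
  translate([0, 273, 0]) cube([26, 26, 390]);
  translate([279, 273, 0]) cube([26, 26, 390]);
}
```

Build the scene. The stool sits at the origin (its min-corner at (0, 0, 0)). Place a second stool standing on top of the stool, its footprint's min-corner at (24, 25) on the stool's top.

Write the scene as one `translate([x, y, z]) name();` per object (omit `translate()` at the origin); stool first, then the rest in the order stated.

stool();
translate([24, 25, 388]) stool_2();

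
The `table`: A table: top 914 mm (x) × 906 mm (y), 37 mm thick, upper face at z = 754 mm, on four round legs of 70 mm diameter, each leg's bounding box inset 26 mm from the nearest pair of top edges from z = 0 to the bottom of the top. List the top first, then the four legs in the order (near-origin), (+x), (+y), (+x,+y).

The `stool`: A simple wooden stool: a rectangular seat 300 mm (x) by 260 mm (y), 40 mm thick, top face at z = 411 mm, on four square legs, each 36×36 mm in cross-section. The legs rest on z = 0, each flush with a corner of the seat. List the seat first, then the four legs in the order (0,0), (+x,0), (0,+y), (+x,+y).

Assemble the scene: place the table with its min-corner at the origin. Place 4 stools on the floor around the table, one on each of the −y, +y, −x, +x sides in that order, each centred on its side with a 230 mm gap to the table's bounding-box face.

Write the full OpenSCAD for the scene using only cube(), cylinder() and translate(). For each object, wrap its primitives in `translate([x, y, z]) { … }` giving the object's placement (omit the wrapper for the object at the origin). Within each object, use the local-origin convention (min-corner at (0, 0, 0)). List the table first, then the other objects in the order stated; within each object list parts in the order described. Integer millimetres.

translate([0, 0, 717]) cube([914, 906, 37]);
translate([61, 61, 0]) cylinder(h = 717, r = 35);
translate([853, 61, 0]) cylinder(h = 717, r = 35);
translate([61, 845, 0]) cylinder(h = 717, r = 35);
translate([853, 845, 0]) cylinder(h = 717, r = 35);
translate([307, -490, 0]) {
  translate([0, 0, 371]) cube([300, 260, 40]);
  cube([36, 36, 371]);
  translate([264, 0, 0]) cube([36, 36, 371]);
  translate([0, 224, 0]) cube([36, 36, 371]);
  translate([264, 224, 0]) cube([36, 36, 371]);
}
translate([307, 1136, 0]) {
  translate([0, 0, 371]) cube([300, 260, 40]);
  cube([36, 36, 371]);
  translate([264, 0, 0]) cube([36, 36, 371]);
  translate([0, 224, 0]) cube([36, 36, 371]);
  translate([264, 224, 0]) cube([36, 36, 371]);
}
translate([-530, 323, 0]) {
  translate([0, 0, 371]) cube([300, 260, 40]);
  cube([36, 36, 371]);
  translate([264, 0, 0]) cube([36, 36, 371]);
  translate([0, 224, 0]) cube([36, 36, 371]);
  translate([264, 224, 0]) cube([36, 36, 371]);
}
translate([1144, 323, 0]) {
  translate([0, 0, 371]) cube([300, 260, 40]);
  cube([36, 36, 371]);
  translate([264, 0, 0]) cube([36, 36, 371]);
  translate([0, 224, 0]) cube([36, 36, 371]);
  translate([264, 224, 0]) cube([36, 36, 371]);
}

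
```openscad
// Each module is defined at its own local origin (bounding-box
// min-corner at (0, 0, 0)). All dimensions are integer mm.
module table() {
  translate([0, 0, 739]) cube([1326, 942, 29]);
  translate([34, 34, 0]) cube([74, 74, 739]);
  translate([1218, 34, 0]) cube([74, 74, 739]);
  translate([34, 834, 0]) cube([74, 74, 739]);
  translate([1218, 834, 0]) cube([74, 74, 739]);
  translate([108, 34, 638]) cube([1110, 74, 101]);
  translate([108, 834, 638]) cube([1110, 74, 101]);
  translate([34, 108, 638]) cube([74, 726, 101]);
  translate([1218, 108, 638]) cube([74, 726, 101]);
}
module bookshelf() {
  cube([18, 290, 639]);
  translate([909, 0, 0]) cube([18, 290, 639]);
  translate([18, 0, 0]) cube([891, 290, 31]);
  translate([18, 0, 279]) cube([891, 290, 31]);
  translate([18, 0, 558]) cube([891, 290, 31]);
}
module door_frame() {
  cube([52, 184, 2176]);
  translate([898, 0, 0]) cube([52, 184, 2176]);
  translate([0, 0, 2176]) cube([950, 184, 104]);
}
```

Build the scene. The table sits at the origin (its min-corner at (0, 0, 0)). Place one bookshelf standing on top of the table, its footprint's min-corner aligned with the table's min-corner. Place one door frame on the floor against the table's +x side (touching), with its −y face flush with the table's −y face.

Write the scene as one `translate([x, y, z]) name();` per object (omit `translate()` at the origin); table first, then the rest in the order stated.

table();
translate([0, 0, 768]) bookshelf();
translate([1326, 0, 0]) door_frame();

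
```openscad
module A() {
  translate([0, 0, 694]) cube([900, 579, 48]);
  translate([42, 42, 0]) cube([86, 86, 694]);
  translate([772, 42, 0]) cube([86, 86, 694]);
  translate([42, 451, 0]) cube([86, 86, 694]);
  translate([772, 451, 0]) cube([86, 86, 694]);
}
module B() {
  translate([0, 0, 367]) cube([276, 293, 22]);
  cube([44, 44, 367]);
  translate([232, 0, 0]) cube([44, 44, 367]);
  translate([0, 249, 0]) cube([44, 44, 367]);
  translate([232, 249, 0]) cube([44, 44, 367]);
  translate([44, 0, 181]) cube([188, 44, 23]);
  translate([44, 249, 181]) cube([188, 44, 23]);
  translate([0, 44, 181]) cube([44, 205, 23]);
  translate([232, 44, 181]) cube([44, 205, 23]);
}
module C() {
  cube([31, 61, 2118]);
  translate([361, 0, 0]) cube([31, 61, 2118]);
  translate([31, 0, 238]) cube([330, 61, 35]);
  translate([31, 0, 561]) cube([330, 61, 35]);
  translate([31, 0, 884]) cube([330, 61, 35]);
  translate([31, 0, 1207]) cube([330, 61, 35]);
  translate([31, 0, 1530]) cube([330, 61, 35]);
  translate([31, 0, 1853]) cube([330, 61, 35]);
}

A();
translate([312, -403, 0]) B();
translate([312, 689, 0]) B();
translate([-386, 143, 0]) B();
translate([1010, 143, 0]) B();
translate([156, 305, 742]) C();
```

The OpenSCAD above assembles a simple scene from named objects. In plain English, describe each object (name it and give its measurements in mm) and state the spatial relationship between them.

A is a table with a 900×579 mm rectangular top, 48 mm thick, top surface at z = 742 mm, supported by four 86×86 mm square legs, each inset 42 mm from the nearest pair of top edges, running from the floor.

B is a four-legged stool. The seat is 276×293 mm, 22 mm thick, top at z = 389 mm. It stands on four square legs, each 44×44 mm in cross-section, from z = 0 to the seat underside, each flush with a corner of the seat. Four stretchers, 44 mm wide and 23 mm tall, connect adjacent legs with their undersides at z = 181 mm, each running between the inner faces of the legs it joins and aligned with the legs' outer faces on the other axis.

C is a straight ladder. Two 31×61 mm vertical rails, 2118 mm tall, stand 392 mm apart (outside-to-outside) with their front faces coplanar on the −y side. 6 rungs, each 61 mm deep and 35 mm tall, span between the inner faces of the rails, front faces flush with the rails. The lowest rung's underside is at z = 238 mm and rungs are spaced 323 mm apart (underside to underside).

Four stools sit around the table at the −y, +y, −x, +x sides. The ladder is on top of the table.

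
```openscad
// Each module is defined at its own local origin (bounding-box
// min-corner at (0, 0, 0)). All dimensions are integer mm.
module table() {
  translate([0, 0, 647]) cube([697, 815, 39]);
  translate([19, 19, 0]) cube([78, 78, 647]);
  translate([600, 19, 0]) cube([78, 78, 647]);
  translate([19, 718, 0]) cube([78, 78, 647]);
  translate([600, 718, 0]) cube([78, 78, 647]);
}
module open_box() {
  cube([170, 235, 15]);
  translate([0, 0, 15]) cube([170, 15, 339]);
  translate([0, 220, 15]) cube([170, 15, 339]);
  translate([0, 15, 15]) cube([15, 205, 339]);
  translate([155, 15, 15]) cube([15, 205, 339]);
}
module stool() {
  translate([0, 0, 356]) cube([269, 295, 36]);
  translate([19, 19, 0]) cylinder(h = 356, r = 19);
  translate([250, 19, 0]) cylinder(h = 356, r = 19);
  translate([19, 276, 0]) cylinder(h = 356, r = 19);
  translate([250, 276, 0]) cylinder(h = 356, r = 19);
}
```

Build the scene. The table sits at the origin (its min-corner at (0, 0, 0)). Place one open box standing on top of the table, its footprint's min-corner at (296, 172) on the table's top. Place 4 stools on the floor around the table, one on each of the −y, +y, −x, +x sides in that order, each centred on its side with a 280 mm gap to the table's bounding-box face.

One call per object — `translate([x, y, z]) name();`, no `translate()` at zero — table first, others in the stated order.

table();
translate([296, 172, 686]) open_box();
translate([214, -575, 0]) stool();
translate([214, 1095, 0]) stool();
translate([-549, 260, 0]) stool();
translate([977, 260, 0]) stool();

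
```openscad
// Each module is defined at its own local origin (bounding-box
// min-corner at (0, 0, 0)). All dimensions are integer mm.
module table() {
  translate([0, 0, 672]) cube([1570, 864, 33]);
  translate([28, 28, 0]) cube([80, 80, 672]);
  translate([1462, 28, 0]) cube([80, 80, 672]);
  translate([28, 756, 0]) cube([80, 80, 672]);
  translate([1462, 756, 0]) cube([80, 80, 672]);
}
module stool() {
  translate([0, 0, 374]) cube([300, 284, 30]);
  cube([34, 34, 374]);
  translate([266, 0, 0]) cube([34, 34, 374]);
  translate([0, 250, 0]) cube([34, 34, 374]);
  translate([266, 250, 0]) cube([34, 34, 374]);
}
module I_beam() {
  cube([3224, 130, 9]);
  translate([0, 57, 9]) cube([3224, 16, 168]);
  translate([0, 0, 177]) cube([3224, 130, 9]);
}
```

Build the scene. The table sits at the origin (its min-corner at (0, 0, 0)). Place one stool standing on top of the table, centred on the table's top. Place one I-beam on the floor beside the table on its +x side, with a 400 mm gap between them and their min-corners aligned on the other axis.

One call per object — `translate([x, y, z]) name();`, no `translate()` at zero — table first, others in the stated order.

table();
translate([635, 290, 705]) stool();
translate([1970, 0, 0]) I_beam();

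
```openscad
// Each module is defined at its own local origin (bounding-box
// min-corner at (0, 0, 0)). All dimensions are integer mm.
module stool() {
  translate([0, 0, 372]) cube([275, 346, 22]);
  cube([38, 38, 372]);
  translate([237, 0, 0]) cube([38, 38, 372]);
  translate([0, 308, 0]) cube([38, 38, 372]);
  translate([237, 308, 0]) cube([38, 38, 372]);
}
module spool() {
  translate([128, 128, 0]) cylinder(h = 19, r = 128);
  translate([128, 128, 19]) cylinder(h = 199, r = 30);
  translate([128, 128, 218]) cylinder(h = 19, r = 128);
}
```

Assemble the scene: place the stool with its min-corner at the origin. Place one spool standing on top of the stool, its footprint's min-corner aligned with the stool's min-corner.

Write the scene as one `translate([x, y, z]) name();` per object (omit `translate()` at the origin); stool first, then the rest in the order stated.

stool();
translate([0, 0, 394]) spool();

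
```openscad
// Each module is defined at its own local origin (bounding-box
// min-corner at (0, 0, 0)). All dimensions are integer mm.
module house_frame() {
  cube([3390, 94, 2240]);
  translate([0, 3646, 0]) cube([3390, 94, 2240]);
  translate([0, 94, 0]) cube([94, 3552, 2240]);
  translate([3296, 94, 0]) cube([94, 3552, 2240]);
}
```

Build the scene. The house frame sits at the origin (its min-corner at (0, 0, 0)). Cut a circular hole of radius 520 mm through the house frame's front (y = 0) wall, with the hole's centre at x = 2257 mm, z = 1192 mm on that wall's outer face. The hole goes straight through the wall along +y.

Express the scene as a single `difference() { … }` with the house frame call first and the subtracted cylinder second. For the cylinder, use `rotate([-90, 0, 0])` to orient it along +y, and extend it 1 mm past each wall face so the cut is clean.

difference() {
  house_frame();
  translate([2257, -1, 1192]) rotate([-90, 0, 0]) cylinder(h = 96, r = 520);
}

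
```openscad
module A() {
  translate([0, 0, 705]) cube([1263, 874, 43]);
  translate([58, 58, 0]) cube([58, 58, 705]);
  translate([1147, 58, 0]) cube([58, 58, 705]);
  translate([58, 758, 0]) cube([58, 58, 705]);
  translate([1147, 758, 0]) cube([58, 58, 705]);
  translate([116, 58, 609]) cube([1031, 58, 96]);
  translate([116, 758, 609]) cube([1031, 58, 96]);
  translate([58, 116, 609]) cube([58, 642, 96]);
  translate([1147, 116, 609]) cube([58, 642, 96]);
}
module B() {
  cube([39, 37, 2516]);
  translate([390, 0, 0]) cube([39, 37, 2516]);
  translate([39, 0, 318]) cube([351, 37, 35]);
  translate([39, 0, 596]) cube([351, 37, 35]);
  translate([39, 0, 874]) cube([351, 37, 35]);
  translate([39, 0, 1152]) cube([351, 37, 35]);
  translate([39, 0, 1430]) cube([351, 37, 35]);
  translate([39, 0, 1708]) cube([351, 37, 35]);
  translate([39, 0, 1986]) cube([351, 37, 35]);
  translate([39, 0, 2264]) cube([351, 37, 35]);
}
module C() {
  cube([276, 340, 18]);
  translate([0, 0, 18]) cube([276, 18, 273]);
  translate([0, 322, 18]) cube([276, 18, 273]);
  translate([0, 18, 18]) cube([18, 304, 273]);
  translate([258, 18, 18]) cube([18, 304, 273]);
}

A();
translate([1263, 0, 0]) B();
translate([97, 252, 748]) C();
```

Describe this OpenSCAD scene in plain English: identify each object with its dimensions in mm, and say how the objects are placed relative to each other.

A is a table with a 1263×874 mm rectangular top, 43 mm thick, top surface at z = 748 mm, supported by four 58×58 mm square legs, each inset 58 mm from the nearest pair of top edges, running from the floor. Four apron rails, 58 mm thick and 96 mm tall, run between adjacent legs with their top edges flush with the underside of the top and their outer faces flush with the legs' outer faces.

B is a straight ladder. Two 39×37 mm vertical rails, 2516 mm tall, stand 429 mm apart (outside-to-outside) with their front faces coplanar on the −y side. 8 rungs, each 37 mm deep and 35 mm tall, span between the inner faces of the rails, front faces flush with the rails. The lowest rung's underside is at z = 318 mm and rungs are spaced 278 mm apart (underside to underside).

C is an open-topped rectangular box: outside dimensions 276×340×291 mm, with a uniform wall and base thickness of 18 mm. The base is a full 276×340 slab on the floor; four walls sit on top of the base. The front and back walls (the −y and +y sides) span the full width; the two side walls fit between them.

The ladder is against the table's +x side, with their −y faces flush. The open box is on top of the table.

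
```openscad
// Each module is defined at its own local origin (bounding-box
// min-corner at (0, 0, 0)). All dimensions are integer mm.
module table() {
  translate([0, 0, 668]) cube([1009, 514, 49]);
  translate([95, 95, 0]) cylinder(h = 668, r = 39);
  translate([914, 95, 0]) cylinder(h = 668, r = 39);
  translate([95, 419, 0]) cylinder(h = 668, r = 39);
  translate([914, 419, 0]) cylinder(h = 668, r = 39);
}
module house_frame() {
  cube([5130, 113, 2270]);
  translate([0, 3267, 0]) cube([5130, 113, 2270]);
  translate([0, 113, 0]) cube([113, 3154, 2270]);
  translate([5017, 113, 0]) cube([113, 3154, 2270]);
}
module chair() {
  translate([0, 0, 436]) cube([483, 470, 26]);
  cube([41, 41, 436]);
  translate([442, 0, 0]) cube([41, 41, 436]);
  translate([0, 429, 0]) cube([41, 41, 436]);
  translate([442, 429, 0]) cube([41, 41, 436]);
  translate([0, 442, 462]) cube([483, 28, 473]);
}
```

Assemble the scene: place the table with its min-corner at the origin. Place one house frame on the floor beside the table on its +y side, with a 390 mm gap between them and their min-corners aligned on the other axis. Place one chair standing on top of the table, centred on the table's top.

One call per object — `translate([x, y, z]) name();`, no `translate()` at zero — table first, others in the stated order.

table();
translate([0, 904, 0]) house_frame();
translate([263, 22, 717]) chair();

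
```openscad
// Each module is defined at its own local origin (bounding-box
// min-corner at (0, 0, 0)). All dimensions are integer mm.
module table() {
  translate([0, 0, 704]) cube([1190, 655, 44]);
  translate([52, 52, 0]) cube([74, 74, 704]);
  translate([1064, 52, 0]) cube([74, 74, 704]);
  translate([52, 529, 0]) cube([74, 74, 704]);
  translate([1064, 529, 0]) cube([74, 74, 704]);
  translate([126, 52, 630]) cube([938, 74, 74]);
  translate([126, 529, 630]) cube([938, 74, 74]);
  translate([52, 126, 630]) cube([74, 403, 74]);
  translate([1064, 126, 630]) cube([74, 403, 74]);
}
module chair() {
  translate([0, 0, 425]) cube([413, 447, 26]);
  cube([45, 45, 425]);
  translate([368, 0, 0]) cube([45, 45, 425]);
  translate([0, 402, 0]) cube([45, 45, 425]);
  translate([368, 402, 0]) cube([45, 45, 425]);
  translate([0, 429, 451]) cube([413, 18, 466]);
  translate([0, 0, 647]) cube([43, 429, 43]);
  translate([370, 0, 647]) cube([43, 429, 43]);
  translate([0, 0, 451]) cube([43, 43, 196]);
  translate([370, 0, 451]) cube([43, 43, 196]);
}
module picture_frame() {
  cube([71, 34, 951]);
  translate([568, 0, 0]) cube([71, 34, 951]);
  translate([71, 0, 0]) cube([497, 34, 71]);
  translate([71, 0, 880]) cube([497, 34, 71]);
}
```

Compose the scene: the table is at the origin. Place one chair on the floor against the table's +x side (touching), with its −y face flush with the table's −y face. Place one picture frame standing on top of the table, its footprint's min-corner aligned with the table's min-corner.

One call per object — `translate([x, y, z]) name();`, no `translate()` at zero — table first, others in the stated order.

table();
translate([1190, 0, 0]) chair();
translate([0, 0, 748]) picture_frame();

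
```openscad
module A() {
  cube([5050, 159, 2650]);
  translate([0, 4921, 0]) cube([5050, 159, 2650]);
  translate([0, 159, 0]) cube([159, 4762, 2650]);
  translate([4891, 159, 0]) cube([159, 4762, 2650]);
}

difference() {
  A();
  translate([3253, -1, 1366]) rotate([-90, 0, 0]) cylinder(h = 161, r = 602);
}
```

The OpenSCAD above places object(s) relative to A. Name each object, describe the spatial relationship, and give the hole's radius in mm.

The subtracted cylinder has r = 602 mm.

A is a house frame. The house frame has a circular hole through its front wall. The hole's radius is 602 mm.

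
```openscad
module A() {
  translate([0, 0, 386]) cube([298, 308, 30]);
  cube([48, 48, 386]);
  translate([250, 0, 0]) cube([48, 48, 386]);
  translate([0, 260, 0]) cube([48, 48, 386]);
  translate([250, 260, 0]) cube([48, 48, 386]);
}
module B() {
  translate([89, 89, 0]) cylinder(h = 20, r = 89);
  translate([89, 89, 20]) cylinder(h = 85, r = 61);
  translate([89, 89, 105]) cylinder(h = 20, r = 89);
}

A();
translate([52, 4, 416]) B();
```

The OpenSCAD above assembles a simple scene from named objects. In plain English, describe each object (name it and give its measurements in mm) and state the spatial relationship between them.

A is a four-legged stool. The seat is 298×308 mm, 30 mm thick, top at z = 416 mm. It stands on four square legs, each 48×48 mm in cross-section, from z = 0 to the seat underside, each flush with a corner of the seat.

B is a spool: two coaxial disc flanges of radius 89 mm and thickness 20 mm, joined by a core cylinder of radius 61 mm and height 85 mm. The lower flange rests on z = 0 and the three cylinders share a vertical axis.

The spool is on top of the stool.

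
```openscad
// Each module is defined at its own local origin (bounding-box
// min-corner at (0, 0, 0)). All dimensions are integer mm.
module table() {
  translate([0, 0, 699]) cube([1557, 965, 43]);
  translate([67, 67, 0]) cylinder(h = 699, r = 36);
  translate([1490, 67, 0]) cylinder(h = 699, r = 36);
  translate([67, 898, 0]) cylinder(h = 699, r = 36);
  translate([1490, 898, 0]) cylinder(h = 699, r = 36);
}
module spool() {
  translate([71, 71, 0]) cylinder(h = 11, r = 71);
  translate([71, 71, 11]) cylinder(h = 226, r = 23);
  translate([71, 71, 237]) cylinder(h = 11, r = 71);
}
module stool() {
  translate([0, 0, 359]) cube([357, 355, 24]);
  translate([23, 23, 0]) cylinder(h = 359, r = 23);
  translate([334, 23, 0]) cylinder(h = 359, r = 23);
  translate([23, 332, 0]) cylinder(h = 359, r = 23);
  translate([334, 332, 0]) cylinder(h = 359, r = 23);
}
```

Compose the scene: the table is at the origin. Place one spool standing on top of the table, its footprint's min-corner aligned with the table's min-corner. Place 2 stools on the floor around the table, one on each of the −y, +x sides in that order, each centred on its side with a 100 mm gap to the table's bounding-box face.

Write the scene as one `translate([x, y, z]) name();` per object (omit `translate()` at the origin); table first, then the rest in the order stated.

table();
translate([0, 0, 742]) spool();
translate([600, -455, 0]) stool();
translate([1657, 305, 0]) stool();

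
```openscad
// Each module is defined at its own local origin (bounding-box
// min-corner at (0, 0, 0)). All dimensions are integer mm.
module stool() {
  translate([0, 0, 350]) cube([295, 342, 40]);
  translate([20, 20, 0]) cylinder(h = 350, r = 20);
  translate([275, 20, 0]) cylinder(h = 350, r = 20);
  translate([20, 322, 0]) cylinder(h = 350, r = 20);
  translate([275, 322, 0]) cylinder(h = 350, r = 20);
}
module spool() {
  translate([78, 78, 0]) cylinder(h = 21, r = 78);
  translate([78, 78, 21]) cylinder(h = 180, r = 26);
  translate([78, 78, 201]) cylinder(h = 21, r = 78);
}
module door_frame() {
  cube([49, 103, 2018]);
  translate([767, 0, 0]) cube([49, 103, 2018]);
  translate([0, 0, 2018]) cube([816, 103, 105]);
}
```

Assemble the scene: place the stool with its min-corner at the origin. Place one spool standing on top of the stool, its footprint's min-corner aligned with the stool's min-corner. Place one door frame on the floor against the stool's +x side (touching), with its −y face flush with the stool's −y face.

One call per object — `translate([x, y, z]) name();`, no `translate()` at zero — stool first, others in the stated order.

stool();
translate([0, 0, 390]) spool();
translate([295, 0, 0]) door_frame();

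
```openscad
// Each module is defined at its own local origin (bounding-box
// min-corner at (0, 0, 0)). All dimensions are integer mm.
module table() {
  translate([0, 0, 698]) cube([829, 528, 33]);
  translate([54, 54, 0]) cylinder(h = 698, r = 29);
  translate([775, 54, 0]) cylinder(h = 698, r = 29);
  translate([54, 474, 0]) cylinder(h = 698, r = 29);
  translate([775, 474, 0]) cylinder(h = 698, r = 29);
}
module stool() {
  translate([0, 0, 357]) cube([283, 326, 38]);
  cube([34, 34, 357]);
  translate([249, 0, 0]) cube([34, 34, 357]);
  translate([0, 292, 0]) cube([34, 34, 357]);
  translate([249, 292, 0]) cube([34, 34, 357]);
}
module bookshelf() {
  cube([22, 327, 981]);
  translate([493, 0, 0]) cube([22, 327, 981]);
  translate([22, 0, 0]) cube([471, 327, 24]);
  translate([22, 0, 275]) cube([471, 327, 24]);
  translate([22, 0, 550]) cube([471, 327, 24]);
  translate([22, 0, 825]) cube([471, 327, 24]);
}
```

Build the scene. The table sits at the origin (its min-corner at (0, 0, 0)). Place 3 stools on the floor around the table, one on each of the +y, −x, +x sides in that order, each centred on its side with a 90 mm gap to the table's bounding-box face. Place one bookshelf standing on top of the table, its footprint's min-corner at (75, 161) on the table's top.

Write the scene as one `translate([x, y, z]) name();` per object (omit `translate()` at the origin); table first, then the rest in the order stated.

table();
translate([273, 618, 0]) stool();
translate([-373, 101, 0]) stool();
translate([919, 101, 0]) stool();
translate([75, 161, 731]) bookshelf();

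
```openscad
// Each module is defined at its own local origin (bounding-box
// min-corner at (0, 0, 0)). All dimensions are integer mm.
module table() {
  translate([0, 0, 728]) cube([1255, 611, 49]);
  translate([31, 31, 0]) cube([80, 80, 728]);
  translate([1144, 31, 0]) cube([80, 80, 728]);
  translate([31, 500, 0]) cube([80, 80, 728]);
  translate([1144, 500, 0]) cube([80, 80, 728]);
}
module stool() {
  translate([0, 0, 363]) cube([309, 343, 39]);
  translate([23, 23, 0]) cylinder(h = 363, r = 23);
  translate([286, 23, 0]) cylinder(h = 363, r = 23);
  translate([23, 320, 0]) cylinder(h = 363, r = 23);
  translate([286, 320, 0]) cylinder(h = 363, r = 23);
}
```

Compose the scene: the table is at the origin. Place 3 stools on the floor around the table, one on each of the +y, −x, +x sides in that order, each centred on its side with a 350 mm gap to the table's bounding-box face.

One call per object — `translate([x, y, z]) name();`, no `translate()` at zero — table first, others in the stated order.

table();
translate([473, 961, 0]) stool();
translate([-659, 134, 0]) stool();
translate([1605, 134, 0]) stool();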